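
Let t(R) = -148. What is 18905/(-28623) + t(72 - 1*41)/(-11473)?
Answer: -30380123/46913097 ≈ -0.64758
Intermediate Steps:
18905/(-28623) + t(72 - 1*41)/(-11473) = 18905/(-28623) - 148/(-11473) = 18905*(-1/28623) - 148*(-1/11473) = -18905/28623 + 148/11473 = -30380123/46913097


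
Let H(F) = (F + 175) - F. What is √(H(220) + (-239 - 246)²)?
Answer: 10*√2354 ≈ 485.18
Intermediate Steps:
H(F) = 175 (H(F) = (175 + F) - F = 175)
√(H(220) + (-239 - 246)²) = √(175 + (-239 - 246)²) = √(175 + (-485)²) = √(175 + 235225) = √235400 = 10*√2354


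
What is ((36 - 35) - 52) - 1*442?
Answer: -493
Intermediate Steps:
((36 - 35) - 52) - 1*442 = (1 - 52) - 442 = -51 - 442 = -493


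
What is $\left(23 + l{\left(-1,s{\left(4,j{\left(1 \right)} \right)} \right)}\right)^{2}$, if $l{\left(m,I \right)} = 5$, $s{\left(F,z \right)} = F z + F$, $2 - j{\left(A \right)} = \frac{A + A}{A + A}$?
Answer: $784$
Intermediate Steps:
$j{\left(A \right)} = 1$ ($j{\left(A \right)} = 2 - \frac{A + A}{A + A} = 2 - \frac{2 A}{2 A} = 2 - 2 A \frac{1}{2 A} = 2 - 1 = 1$)
$s{\left(F,z \right)} = F + F z$
$\left(23 + l{\left(-1,s{\left(4,j{\left(1 \right)} \right)} \right)}\right)^{2} = \left(23 + 5\right)^{2} = 28^{2} = 784$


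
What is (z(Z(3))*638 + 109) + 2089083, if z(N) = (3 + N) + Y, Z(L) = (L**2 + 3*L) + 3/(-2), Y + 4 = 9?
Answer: 2104823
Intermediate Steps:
Y = 5 (Y = -4 + 9 = 5)
Z(L) = -3/2 + L**2 + 3*L (Z(L) = (L**2 + 3*L) + 3*(-1/2) = (L**2 + 3*L) - 3/2 = -3/2 + L**2 + 3*L)
z(N) = 8 + N (z(N) = (3 + N) + 5 = 8 + N)
(z(Z(3))*638 + 109) + 2089083 = ((8 + (-3/2 + 3**2 + 3*3))*638 + 109) + 2089083 = ((8 + (-3/2 + 9 + 9))*638 + 109) + 2089083 = ((8 + 33/2)*638 + 109) + 2089083 = ((49/2)*638 + 109) + 2089083 = (15631 + 109) + 2089083 = 15740 + 2089083 = 2104823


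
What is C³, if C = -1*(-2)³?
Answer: 512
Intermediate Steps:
C = 8 (C = -1*(-8) = 8)
C³ = 8³ = 512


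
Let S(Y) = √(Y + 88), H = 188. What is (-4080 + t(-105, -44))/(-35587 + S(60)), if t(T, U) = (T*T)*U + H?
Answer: 2485965472/180919203 + 139712*√37/180919203 ≈ 13.745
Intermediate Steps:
t(T, U) = 188 + U*T² (t(T, U) = (T*T)*U + 188 = T²*U + 188 = U*T² + 188 = 188 + U*T²)
S(Y) = √(88 + Y)
(-4080 + t(-105, -44))/(-35587 + S(60)) = (-4080 + (188 - 44*(-105)²))/(-35587 + √(88 + 60)) = (-4080 + (188 - 44*11025))/(-35587 + √148) = (-4080 + (188 - 485100))/(-35587 + 2*√37) = (-4080 - 484912)/(-35587 + 2*√37) = -488992/(-35587 + 2*√37)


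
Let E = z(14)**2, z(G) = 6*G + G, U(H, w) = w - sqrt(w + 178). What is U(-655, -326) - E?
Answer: -9930 - 2*I*sqrt(37) ≈ -9930.0 - 12.166*I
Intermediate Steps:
U(H, w) = w - sqrt(178 + w)
z(G) = 7*G
E = 9604 (E = (7*14)**2 = 98**2 = 9604)
U(-655, -326) - E = (-326 - sqrt(178 - 326)) - 1*9604 = (-326 - sqrt(-148)) - 9604 = (-326 - 2*I*sqrt(37)) - 9604 = -9930 - 2*I*sqrt(37)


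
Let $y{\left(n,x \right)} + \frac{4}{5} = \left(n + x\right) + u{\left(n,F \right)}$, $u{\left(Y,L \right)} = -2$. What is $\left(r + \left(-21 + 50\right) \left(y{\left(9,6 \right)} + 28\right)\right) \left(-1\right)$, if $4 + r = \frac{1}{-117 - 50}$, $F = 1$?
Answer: $- \frac{970098}{835} \approx -1161.8$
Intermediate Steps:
$y{\left(n,x \right)} = - \frac{14}{5} + n + x$ ($y{\left(n,x \right)} = - \frac{4}{5} - \left(2 - n - x\right) = - \frac{4}{5} + \left(-2 + n + x\right) = - \frac{14}{5} + n + x$)
$r = - \frac{669}{167}$ ($r = -4 + \frac{1}{-117 - 50} = -4 + \frac{1}{-167} = -4 - \frac{1}{167} = - \frac{669}{167} \approx -4.006$)
$\left(r + \left(-21 + 50\right) \left(y{\left(9,6 \right)} + 28\right)\right) \left(-1\right) = \left(- \frac{669}{167} + \left(-21 + 50\right) \left(\left(- \frac{14}{5} + 9 + 6\right) + 28\right)\right) \left(-1\right) = \left(- \frac{669}{167} + 29 \left(\frac{61}{5} + 28\right)\right) \left(-1\right) = \left(- \frac{669}{167} + 29 \cdot \frac{201}{5}\right) \left(-1\right) = \left(- \frac{669}{167} + \frac{5829}{5}\right) \left(-1\right) = \frac{970098}{835} \left(-1\right) = - \frac{970098}{835}$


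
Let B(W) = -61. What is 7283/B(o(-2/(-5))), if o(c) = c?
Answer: -7283/61 ≈ -119.39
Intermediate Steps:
7283/B(o(-2/(-5))) = 7283/(-61) = 7283*(-1/61) = -7283/61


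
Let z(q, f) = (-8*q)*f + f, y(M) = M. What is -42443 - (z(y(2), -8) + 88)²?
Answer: -85707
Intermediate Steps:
z(q, f) = f - 8*f*q (z(q, f) = -8*f*q + f = f - 8*f*q)
-42443 - (z(y(2), -8) + 88)² = -42443 - (-8*(1 - 8*2) + 88)² = -42443 - (-8*(1 - 16) + 88)² = -42443 - (-8*(-15) + 88)² = -42443 - (120 + 88)² = -42443 - 1*208² = -42443 - 1*43264 = -42443 - 43264 = -85707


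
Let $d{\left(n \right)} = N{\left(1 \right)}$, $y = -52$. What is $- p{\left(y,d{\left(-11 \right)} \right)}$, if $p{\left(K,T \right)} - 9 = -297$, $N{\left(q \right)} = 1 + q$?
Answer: $288$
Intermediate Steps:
$d{\left(n \right)} = 2$ ($d{\left(n \right)} = 1 + 1 = 2$)
$p{\left(K,T \right)} = -288$ ($p{\left(K,T \right)} = 9 - 297 = -288$)
$- p{\left(y,d{\left(-11 \right)} \right)} = \left(-1\right) \left(-288\right) = 288$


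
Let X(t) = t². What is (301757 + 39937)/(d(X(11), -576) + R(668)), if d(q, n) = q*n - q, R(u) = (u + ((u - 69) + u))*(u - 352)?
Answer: 341694/541643 ≈ 0.63085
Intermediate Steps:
R(u) = (-352 + u)*(-69 + 3*u) (R(u) = (u + ((-69 + u) + u))*(-352 + u) = (u + (-69 + 2*u))*(-352 + u) = (-69 + 3*u)*(-352 + u) = (-352 + u)*(-69 + 3*u))
d(q, n) = -q + n*q (d(q, n) = n*q - q = -q + n*q)
(301757 + 39937)/(d(X(11), -576) + R(668)) = (301757 + 39937)/(11²*(-1 - 576) + (24288 - 1125*668 + 3*668²)) = 341694/(121*(-577) + (24288 - 751500 + 3*446224)) = 341694/(-69817 + (24288 - 751500 + 1338672)) = 341694/(-69817 + 611460) = 341694/541643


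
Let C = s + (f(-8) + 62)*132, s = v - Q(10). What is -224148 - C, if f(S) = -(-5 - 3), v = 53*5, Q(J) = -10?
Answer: -233663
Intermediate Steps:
v = 265
f(S) = 8 (f(S) = -1*(-8) = 8)
s = 275 (s = 265 - 1*(-10) = 265 + 10 = 275)
C = 9515 (C = 275 + (8 + 62)*132 = 275 + 70*132 = 275 + 9240 = 9515)
-224148 - C = -224148 - 1*9515 = -224148 - 9515 = -233663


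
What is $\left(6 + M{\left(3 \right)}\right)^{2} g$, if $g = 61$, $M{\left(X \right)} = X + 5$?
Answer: $11956$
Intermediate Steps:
$M{\left(X \right)} = 5 + X$
$\left(6 + M{\left(3 \right)}\right)^{2} g = \left(6 + \left(5 + 3\right)\right)^{2} \cdot 61 = \left(6 + 8\right)^{2} \cdot 61 = 14^{2} \cdot 61 = 196 \cdot 61 = 11956$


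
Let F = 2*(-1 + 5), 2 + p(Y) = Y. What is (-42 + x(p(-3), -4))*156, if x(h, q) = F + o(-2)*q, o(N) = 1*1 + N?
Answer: -4680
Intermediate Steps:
p(Y) = -2 + Y
o(N) = 1 + N
F = 8 (F = 2*4 = 8)
x(h, q) = 8 - q (x(h, q) = 8 + (1 - 2)*q = 8 - q)
(-42 + x(p(-3), -4))*156 = (-42 + (8 - 1*(-4)))*156 = (-42 + (8 + 4))*156 = (-42 + 12)*156 = -30*156 = -4680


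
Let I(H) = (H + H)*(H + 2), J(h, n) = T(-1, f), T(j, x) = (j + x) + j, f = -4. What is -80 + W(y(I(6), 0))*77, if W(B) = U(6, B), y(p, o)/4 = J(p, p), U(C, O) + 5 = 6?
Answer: -3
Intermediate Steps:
U(C, O) = 1 (U(C, O) = -5 + 6 = 1)
T(j, x) = x + 2*j
J(h, n) = -6 (J(h, n) = -4 + 2*(-1) = -4 - 2 = -6)
I(H) = 2*H*(2 + H) (I(H) = (2*H)*(2 + H) = 2*H*(2 + H))
y(p, o) = -24 (y(p, o) = 4*(-6) = -24)
W(B) = 1
-80 + W(y(I(6), 0))*77 = -80 + 1*77 = -80 + 77 = -3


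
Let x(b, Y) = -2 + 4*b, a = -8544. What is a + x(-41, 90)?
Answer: -8710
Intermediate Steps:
a + x(-41, 90) = -8544 + (-2 + 4*(-41)) = -8544 + (-2 - 164) = -8544 - 166 = -8710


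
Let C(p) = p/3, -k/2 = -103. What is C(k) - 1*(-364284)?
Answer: 1093058/3 ≈ 3.6435e+5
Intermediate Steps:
k = 206 (k = -2*(-103) = 206)
C(p) = p/3 (C(p) = p*(⅓) = p/3)
C(k) - 1*(-364284) = (⅓)*206 - 1*(-364284) = 206/3 + 364284 = 1093058/3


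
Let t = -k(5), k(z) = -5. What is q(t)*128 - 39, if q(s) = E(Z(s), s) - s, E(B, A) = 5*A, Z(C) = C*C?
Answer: 2521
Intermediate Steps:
Z(C) = C**2
t = 5 (t = -1*(-5) = 5)
q(s) = 4*s (q(s) = 5*s - s = 4*s)
q(t)*128 - 39 = (4*5)*128 - 39 = 20*128 - 39 = 2560 - 39 = 2521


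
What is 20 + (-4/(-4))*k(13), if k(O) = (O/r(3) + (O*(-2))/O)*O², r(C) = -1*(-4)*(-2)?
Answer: -4741/8 ≈ -592.63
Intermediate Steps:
r(C) = -8 (r(C) = 4*(-2) = -8)
k(O) = O²*(-2 - O/8) (k(O) = (O/(-8) + (O*(-2))/O)*O² = (O*(-⅛) + (-2*O)/O)*O² = (-O/8 - 2)*O² = (-2 - O/8)*O² = O²*(-2 - O/8))
20 + (-4/(-4))*k(13) = 20 + (-4/(-4))*((⅛)*13²*(-16 - 1*13)) = 20 + (-¼*(-4))*((⅛)*169*(-16 - 13)) = 20 + 1*((⅛)*169*(-29)) = 20 + 1*(-4901/8) = 20 - 4901/8 = -4741/8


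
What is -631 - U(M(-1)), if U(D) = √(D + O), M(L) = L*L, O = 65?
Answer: -631 - √66 ≈ -639.12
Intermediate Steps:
M(L) = L²
U(D) = √(65 + D) (U(D) = √(D + 65) = √(65 + D))
-631 - U(M(-1)) = -631 - √(65 + (-1)²) = -631 - √(65 + 1) = -631 - √66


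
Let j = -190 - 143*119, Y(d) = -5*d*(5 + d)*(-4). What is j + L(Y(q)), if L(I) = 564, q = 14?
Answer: -16643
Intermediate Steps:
Y(d) = 20*d*(5 + d) (Y(d) = -5*d*(5 + d)*(-4) = 20*d*(5 + d))
j = -17207 (j = -190 - 17017 = -17207)
j + L(Y(q)) = -17207 + 564 = -16643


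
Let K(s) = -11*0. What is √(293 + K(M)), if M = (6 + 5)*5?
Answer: √293 ≈ 17.117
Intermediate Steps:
M = 55 (M = 11*5 = 55)
K(s) = 0
√(293 + K(M)) = √(293 + 0) = √293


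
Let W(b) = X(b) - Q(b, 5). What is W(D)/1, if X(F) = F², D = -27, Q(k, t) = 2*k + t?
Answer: 778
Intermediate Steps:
Q(k, t) = t + 2*k
W(b) = -5 + b² - 2*b (W(b) = b² - (5 + 2*b) = b² + (-5 - 2*b) = -5 + b² - 2*b)
W(D)/1 = (-5 + (-27)² - 2*(-27))/1 = (-5 + 729 + 54)*1 = 778*1 = 778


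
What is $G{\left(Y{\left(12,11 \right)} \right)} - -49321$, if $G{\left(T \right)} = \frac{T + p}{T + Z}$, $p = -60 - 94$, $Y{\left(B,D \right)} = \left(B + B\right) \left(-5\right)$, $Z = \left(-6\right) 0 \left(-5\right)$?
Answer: $\frac{2959397}{60} \approx 49323.0$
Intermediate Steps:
$Z = 0$ ($Z = 0 \left(-5\right) = 0$)
$Y{\left(B,D \right)} = - 10 B$ ($Y{\left(B,D \right)} = 2 B \left(-5\right) = - 10 B$)
$p = -154$
$G{\left(T \right)} = \frac{-154 + T}{T}$ ($G{\left(T \right)} = \frac{T - 154}{T + 0} = \frac{-154 + T}{T}$)
$G{\left(Y{\left(12,11 \right)} \right)} - -49321 = \frac{-154 - 120}{\left(-10\right) 12} - -49321 = \frac{-154 - 120}{-120} + 49321 = \left(- \frac{1}{120}\right) \left(-274\right) + 49321 = \frac{137}{60} + 49321 = \frac{2959397}{60}$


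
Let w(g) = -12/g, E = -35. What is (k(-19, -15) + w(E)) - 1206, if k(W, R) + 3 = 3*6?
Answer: -41673/35 ≈ -1190.7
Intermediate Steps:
k(W, R) = 15 (k(W, R) = -3 + 3*6 = -3 + 18 = 15)
(k(-19, -15) + w(E)) - 1206 = (15 - 12/(-35)) - 1206 = (15 - 12*(-1/35)) - 1206 = (15 + 12/35) - 1206 = 537/35 - 1206 = -41673/35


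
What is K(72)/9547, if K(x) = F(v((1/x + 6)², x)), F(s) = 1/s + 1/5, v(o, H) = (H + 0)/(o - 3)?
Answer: 1232933/17816993280 ≈ 6.9200e-5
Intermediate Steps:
v(o, H) = H/(-3 + o)
F(s) = ⅕ + 1/s (F(s) = 1/s + 1*(⅕) = 1/s + ⅕ = ⅕ + 1/s)
K(x) = (-3 + (6 + 1/x)²)*(5 + x/(-3 + (6 + 1/x)²))/(5*x) (K(x) = (5 + x/(-3 + (1/x + 6)²))/(5*((x/(-3 + (1/x + 6)²)))) = (5 + x/(-3 + (6 + 1/x)²))/(5*((x/(-3 + (6 + 1/x)²)))) = ((-3 + (6 + 1/x)²)/x)*(5 + x/(-3 + (6 + 1/x)²))/5 = (-3 + (6 + 1/x)²)*(5 + x/(-3 + (6 + 1/x)²))/(5*x))
K(72)/9547 = (⅕ + 72⁻³ + 12/72² + 33/72)/9547 = (⅕ + 1/373248 + 12*(1/5184) + 33*(1/72))*(1/9547) = (⅕ + 1/373248 + 1/432 + 11/24)*(1/9547) = (1232933/1866240)*(1/9547) = 1232933/17816993280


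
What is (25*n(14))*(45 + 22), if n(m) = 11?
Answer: 18425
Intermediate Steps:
(25*n(14))*(45 + 22) = (25*11)*(45 + 22) = 275*67 = 18425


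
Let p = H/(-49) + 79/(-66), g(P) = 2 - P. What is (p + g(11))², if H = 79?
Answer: 1458552481/10458756 ≈ 139.46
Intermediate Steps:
p = -9085/3234 (p = 79/(-49) + 79/(-66) = 79*(-1/49) + 79*(-1/66) = -79/49 - 79/66 = -9085/3234 ≈ -2.8092)
(p + g(11))² = (-9085/3234 + (2 - 1*11))² = (-9085/3234 + (2 - 11))² = (-9085/3234 - 9)² = (-38191/3234)² = 1458552481/10458756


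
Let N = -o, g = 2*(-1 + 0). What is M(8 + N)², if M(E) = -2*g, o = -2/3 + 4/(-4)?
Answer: 16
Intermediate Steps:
o = -5/3 (o = -2*⅓ + 4*(-¼) = -⅔ - 1 = -5/3 ≈ -1.6667)
g = -2 (g = 2*(-1) = -2)
N = 5/3 (N = -1*(-5/3) = 5/3 ≈ 1.6667)
M(E) = 4 (M(E) = -2*(-2) = 4)
M(8 + N)² = 4² = 16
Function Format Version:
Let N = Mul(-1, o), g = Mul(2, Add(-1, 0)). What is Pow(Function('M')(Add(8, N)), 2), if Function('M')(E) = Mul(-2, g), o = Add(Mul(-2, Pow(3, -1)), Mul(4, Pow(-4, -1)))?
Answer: 16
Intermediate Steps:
o = Rational(-5, 3) (o = Add(Mul(-2, Rational(1, 3)), Mul(4, Rational(-1, 4))) = Add(Rational(-2, 3), -1) = Rational(-5, 3) ≈ -1.6667)
g = -2 (g = Mul(2, -1) = -2)
N = Rational(5, 3) (N = Mul(-1, Rational(-5, 3)) = Rational(5, 3) ≈ 1.6667)
Function('M')(E) = 4 (Function('M')(E) = Mul(-2, -2) = 4)
Pow(Function('M')(Add(8, N)), 2) = Pow(4, 2) = 16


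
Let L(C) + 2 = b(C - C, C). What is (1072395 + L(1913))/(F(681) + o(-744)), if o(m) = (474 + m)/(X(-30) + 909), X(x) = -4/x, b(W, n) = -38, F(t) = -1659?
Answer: -14623705135/22627833 ≈ -646.27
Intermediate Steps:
L(C) = -40 (L(C) = -2 - 38 = -40)
o(m) = 7110/13637 + 15*m/13637 (o(m) = (474 + m)/(-4/(-30) + 909) = (474 + m)/(-4*(-1/30) + 909) = (474 + m)/(2/15 + 909) = (474 + m)/(13637/15) = (474 + m)*(15/13637) = 7110/13637 + 15*m/13637)
(1072395 + L(1913))/(F(681) + o(-744)) = (1072395 - 40)/(-1659 + (7110/13637 + (15/13637)*(-744))) = 1072355/(-1659 + (7110/13637 - 11160/13637)) = 1072355/(-1659 - 4050/13637) = 1072355/(-22627833/13637) = 1072355*(-13637/22627833) = -14623705135/22627833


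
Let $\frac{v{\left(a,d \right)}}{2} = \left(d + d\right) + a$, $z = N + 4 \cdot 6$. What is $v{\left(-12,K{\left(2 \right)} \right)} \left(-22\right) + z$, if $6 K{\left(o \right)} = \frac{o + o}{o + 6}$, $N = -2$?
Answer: $\frac{1628}{3} \approx 542.67$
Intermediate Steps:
$z = 22$ ($z = -2 + 4 \cdot 6 = -2 + 24 = 22$)
$K{\left(o \right)} = \frac{o}{3 \left(6 + o\right)}$ ($K{\left(o \right)} = \frac{\left(o + o\right) \frac{1}{o + 6}}{6} = \frac{2 o \frac{1}{6 + o}}{6} = \frac{o}{3 \left(6 + o\right)}$)
$v{\left(a,d \right)} = 2 a + 4 d$ ($v{\left(a,d \right)} = 2 \left(\left(d + d\right) + a\right) = 2 \left(2 d + a\right) = 2 \left(a + 2 d\right) = 2 a + 4 d$)
$v{\left(-12,K{\left(2 \right)} \right)} \left(-22\right) + z = \left(2 \left(-12\right) + 4 \cdot \frac{1}{3} \cdot 2 \frac{1}{6 + 2}\right) \left(-22\right) + 22 = \left(-24 + 4 \cdot \frac{1}{3} \cdot 2 \cdot \frac{1}{8}\right) \left(-22\right) + 22 = \left(-24 + 4 \cdot \frac{1}{12}\right) \left(-22\right) + 22 = \left(-24 + \frac{1}{3}\right) \left(-22\right) + 22 = \left(- \frac{71}{3}\right) \left(-22\right) + 22 = \frac{1562}{3} + 22 = \frac{1628}{3}$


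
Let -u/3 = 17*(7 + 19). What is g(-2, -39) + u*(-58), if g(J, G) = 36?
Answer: 76944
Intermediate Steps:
u = -1326 (u = -51*(7 + 19) = -51*26 = -3*442 = -1326)
g(-2, -39) + u*(-58) = 36 - 1326*(-58) = 36 + 76908 = 76944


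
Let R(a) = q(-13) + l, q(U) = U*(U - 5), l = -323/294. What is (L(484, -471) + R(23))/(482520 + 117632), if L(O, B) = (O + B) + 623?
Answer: 255457/176444688 ≈ 0.0014478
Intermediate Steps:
l = -323/294 (l = -323*1/294 = -323/294 ≈ -1.0986)
q(U) = U*(-5 + U)
L(O, B) = 623 + B + O (L(O, B) = (B + O) + 623 = 623 + B + O)
R(a) = 68473/294 (R(a) = -13*(-5 - 13) - 323/294 = -13*(-18) - 323/294 = 234 - 323/294 = 68473/294)
(L(484, -471) + R(23))/(482520 + 117632) = ((623 - 471 + 484) + 68473/294)/(482520 + 117632) = (636 + 68473/294)/600152 = (255457/294)*(1/600152) = 255457/176444688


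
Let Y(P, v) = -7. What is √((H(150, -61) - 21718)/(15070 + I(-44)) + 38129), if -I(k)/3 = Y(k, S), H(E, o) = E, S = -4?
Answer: √8683107433561/15091 ≈ 195.26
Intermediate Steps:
I(k) = 21 (I(k) = -3*(-7) = 21)
√((H(150, -61) - 21718)/(15070 + I(-44)) + 38129) = √((150 - 21718)/(15070 + 21) + 38129) = √(-21568/15091 + 38129) = √(575383171/15091) = √8683107433561/15091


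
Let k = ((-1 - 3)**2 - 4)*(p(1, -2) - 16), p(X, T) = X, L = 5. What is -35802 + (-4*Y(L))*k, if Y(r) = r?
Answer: -32202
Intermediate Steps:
k = -180 (k = ((-1 - 3)**2 - 4)*(1 - 16) = ((-4)**2 - 4)*(-15) = (16 - 4)*(-15) = 12*(-15) = -180)
-35802 + (-4*Y(L))*k = -35802 - 4*5*(-180) = -35802 - 20*(-180) = -35802 + 3600 = -32202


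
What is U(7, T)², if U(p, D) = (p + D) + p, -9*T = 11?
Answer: 13225/81 ≈ 163.27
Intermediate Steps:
T = -11/9 (T = -⅑*11 = -11/9 ≈ -1.2222)
U(p, D) = D + 2*p (U(p, D) = (D + p) + p = D + 2*p)
U(7, T)² = (-11/9 + 2*7)² = (-11/9 + 14)² = (115/9)² = 13225/81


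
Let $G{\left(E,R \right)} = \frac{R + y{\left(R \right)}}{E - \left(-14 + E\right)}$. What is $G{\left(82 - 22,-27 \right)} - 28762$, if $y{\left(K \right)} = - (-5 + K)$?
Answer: $- \frac{402663}{14} \approx -28762.0$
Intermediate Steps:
$y{\left(K \right)} = 5 - K$
$G{\left(E,R \right)} = \frac{5}{14}$ ($G{\left(E,R \right)} = \frac{R - \left(-5 + R\right)}{E - \left(-14 + E\right)} = \frac{5}{14}$)
$G{\left(82 - 22,-27 \right)} - 28762 = \frac{5}{14} - 28762 = - \frac{402663}{14}$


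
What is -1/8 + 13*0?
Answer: -⅛ ≈ -0.12500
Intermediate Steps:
-1/8 + 13*0 = -1*⅛ + 0 = -⅛ + 0 = -⅛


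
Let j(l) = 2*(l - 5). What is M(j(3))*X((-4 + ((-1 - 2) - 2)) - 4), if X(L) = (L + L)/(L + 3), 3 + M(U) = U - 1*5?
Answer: -156/5 ≈ -31.200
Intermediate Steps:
j(l) = -10 + 2*l (j(l) = 2*(-5 + l) = -10 + 2*l)
M(U) = -8 + U (M(U) = -3 + (U - 1*5) = -3 + (U - 5) = -3 + (-5 + U) = -8 + U)
X(L) = 2*L/(3 + L) (X(L) = (2*L)/(3 + L) = 2*L/(3 + L))
M(j(3))*X((-4 + ((-1 - 2) - 2)) - 4) = (-8 + (-10 + 2*3))*(2*((-4 + ((-1 - 2) - 2)) - 4)/(3 + ((-4 + ((-1 - 2) - 2)) - 4))) = (-8 + (-10 + 6))*(2*((-4 + (-3 - 2)) - 4)/(3 + ((-4 + (-3 - 2)) - 4))) = (-8 - 4)*(2*((-4 - 5) - 4)/(3 + ((-4 - 5) - 4))) = -24*(-9 - 4)/(3 + (-9 - 4)) = -24*(-13)/(3 - 13) = -24*(-13)/(-10) = -24*(-13)*(-1)/10 = -12*13/5 = -156/5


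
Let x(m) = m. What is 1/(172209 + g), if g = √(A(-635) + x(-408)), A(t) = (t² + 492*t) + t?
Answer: 172209/29655849919 - √89762/29655849919 ≈ 5.7968e-6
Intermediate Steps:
A(t) = t² + 493*t
g = √89762 (g = √(-635*(493 - 635) - 408) = √(-635*(-142) - 408) = √(90170 - 408) = √89762 ≈ 299.60)
1/(172209 + g) = 1/(172209 + √89762)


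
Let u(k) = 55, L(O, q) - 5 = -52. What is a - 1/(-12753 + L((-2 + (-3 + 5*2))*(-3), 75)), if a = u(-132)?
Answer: 704001/12800 ≈ 55.000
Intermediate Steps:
L(O, q) = -47 (L(O, q) = 5 - 52 = -47)
a = 55
a - 1/(-12753 + L((-2 + (-3 + 5*2))*(-3), 75)) = 55 - 1/(-12753 - 47) = 55 - 1/(-12800) = 55 - 1*(-1/12800) = 55 + 1/12800 = 704001/12800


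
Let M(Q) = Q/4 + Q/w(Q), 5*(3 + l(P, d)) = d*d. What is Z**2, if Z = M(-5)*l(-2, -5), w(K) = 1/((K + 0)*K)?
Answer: 255025/4 ≈ 63756.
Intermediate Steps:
w(K) = K**(-2) (w(K) = 1/(K*K) = K**(-2))
l(P, d) = -3 + d**2/5 (l(P, d) = -3 + (d*d)/5 = -3 + d**2/5)
M(Q) = Q**3 + Q/4 (M(Q) = Q/4 + Q/(Q**(-2)) = Q*(1/4) + Q*Q**2 = Q/4 + Q**3 = Q**3 + Q/4)
Z = -505/2 (Z = ((-5)**3 + (1/4)*(-5))*(-3 + (1/5)*(-5)**2) = (-125 - 5/4)*(-3 + (1/5)*25) = -505*(-3 + 5)/4 = -505/4*2 = -505/2 ≈ -252.50)
Z**2 = (-505/2)**2 = 255025/4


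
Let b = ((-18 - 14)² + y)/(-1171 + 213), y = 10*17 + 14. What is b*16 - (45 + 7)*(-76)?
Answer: 1883344/479 ≈ 3931.8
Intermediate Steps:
y = 184 (y = 170 + 14 = 184)
b = -604/479 (b = ((-18 - 14)² + 184)/(-1171 + 213) = ((-32)² + 184)/(-958) = (1024 + 184)*(-1/958) = 1208*(-1/958) = -604/479 ≈ -1.2610)
b*16 - (45 + 7)*(-76) = -604/479*16 - (45 + 7)*(-76) = -9664/479 - 52*(-76) = -9664/479 - 1*(-3952) = -9664/479 + 3952 = 1883344/479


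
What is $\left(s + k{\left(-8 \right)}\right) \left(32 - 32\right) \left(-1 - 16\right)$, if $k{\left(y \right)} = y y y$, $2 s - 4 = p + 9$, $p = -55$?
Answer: $0$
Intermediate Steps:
$s = -21$ ($s = 2 + \frac{-55 + 9}{2} = 2 + \frac{1}{2} \left(-46\right) = 2 - 23 = -21$)
$k{\left(y \right)} = y^{3}$ ($k{\left(y \right)} = y^{2} y = y^{3}$)
$\left(s + k{\left(-8 \right)}\right) \left(32 - 32\right) \left(-1 - 16\right) = \left(-21 + \left(-8\right)^{3}\right) \left(32 - 32\right) \left(-1 - 16\right) = \left(-21 - 512\right) 0 \left(-17\right) = \left(-533\right) 0 = 0$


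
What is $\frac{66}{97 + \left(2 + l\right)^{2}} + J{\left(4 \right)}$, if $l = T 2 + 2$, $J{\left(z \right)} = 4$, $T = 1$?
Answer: $\frac{598}{133} \approx 4.4962$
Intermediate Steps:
$l = 4$ ($l = 1 \cdot 2 + 2 = 2 + 2 = 4$)
$\frac{66}{97 + \left(2 + l\right)^{2}} + J{\left(4 \right)} = \frac{66}{97 + \left(2 + 4\right)^{2}} + 4 = \frac{66}{97 + 6^{2}} + 4 = \frac{66}{97 + 36} + 4 = \frac{66}{133} + 4 = \frac{598}{133}$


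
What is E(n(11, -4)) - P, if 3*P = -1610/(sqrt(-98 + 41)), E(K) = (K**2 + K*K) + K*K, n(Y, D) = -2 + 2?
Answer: -1610*I*sqrt(57)/171 ≈ -71.083*I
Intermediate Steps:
n(Y, D) = 0
E(K) = 3*K**2 (E(K) = (K**2 + K**2) + K**2 = 2*K**2 + K**2 = 3*K**2)
P = 1610*I*sqrt(57)/171 (P = (-1610/(sqrt(-98 + 41)))/3 = (-1610/(sqrt(-57)))/3 = (-1610/(I*sqrt(57)))/3 = (-1610*(-I*sqrt(57)/57))/3 = (-(-1610)*I*sqrt(57)/57)/3 = (1610*I*sqrt(57)/57)/3 = 1610*I*sqrt(57)/171 ≈ 71.083*I)
E(n(11, -4)) - P = 3*0**2 - 1610*I*sqrt(57)/171 = 3*0 - 1610*I*sqrt(57)/171 = 0 - 1610*I*sqrt(57)/171 = -1610*I*sqrt(57)/171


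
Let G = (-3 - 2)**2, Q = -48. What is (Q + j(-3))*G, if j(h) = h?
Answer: -1275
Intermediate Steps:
G = 25 (G = (-5)**2 = 25)
(Q + j(-3))*G = (-48 - 3)*25 = -51*25 = -1275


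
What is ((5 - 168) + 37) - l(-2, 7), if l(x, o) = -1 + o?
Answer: -132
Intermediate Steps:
((5 - 168) + 37) - l(-2, 7) = ((5 - 168) + 37) - (-1 + 7) = (-163 + 37) - 1*6 = -126 - 6 = -132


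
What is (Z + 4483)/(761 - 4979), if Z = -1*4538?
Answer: 55/4218 ≈ 0.013039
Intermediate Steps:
Z = -4538
(Z + 4483)/(761 - 4979) = (-4538 + 4483)/(761 - 4979) = -55/(-4218) = -55*(-1/4218) = 55/4218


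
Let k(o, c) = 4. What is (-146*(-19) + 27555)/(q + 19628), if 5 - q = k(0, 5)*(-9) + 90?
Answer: 30329/19579 ≈ 1.5491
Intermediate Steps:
q = -49 (q = 5 - (4*(-9) + 90) = 5 - (-36 + 90) = 5 - 1*54 = 5 - 54 = -49)
(-146*(-19) + 27555)/(q + 19628) = (-146*(-19) + 27555)/(-49 + 19628) = (2774 + 27555)/19579 = 30329*(1/19579) = 30329/19579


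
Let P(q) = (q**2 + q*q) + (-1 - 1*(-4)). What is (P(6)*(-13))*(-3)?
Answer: 2925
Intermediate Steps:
P(q) = 3 + 2*q**2 (P(q) = (q**2 + q**2) + (-1 + 4) = 2*q**2 + 3 = 3 + 2*q**2)
(P(6)*(-13))*(-3) = ((3 + 2*6**2)*(-13))*(-3) = ((3 + 2*36)*(-13))*(-3) = ((3 + 72)*(-13))*(-3) = (75*(-13))*(-3) = -975*(-3) = 2925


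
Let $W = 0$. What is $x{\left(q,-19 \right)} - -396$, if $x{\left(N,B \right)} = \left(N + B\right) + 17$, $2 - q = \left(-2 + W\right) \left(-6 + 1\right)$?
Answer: $386$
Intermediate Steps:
$q = -8$ ($q = 2 - \left(-2 + 0\right) \left(-6 + 1\right) = 2 - \left(-2\right) \left(-5\right) = 2 - 10 = -8$)
$x{\left(N,B \right)} = 17 + B + N$ ($x{\left(N,B \right)} = \left(B + N\right) + 17 = 17 + B + N$)
$x{\left(q,-19 \right)} - -396 = \left(17 - 19 - 8\right) - -396 = -10 + 396 = 386$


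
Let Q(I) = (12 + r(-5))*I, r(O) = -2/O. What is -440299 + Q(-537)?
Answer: -2234789/5 ≈ -4.4696e+5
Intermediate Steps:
Q(I) = 62*I/5 (Q(I) = (12 - 2/(-5))*I = (12 - 2*(-⅕))*I = (12 + ⅖)*I = 62*I/5)
-440299 + Q(-537) = -440299 + (62/5)*(-537) = -440299 - 33294/5 = -2234789/5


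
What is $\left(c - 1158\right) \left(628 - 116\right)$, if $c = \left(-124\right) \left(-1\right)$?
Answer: $-529408$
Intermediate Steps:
$c = 124$
$\left(c - 1158\right) \left(628 - 116\right) = \left(124 - 1158\right) \left(628 - 116\right) = - 1034 \left(628 - 116\right) = \left(-1034\right) 512 = -529408$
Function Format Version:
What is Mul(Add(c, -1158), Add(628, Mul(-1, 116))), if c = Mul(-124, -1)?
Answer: -529408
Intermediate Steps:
c = 124
Mul(Add(c, -1158), Add(628, Mul(-1, 116))) = Mul(Add(124, -1158), Add(628, Mul(-1, 116))) = Mul(-1034, Add(628, -116)) = Mul(-1034, 512) = -529408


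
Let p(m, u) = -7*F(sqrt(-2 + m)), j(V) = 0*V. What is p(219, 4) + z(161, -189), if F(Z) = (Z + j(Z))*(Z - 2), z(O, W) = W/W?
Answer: -1518 + 14*sqrt(217) ≈ -1311.8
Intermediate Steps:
j(V) = 0
z(O, W) = 1
F(Z) = Z*(-2 + Z) (F(Z) = (Z + 0)*(Z - 2) = Z*(-2 + Z))
p(m, u) = -7*sqrt(-2 + m)*(-2 + sqrt(-2 + m))
p(219, 4) + z(161, -189) = (14 - 7*219 + 14*sqrt(-2 + 219)) + 1 = (14 - 1533 + 14*sqrt(217)) + 1 = (-1519 + 14*sqrt(217)) + 1 = -1518 + 14*sqrt(217)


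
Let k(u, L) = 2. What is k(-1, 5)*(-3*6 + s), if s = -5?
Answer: -46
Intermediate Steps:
k(-1, 5)*(-3*6 + s) = 2*(-3*6 - 5) = 2*(-18 - 5) = 2*(-23) = -46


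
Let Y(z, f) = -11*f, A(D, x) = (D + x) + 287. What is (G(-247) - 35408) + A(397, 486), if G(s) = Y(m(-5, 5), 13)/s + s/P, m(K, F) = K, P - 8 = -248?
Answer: -156117947/4560 ≈ -34236.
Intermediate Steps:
P = -240 (P = 8 - 248 = -240)
A(D, x) = 287 + D + x
G(s) = -143/s - s/240 (G(s) = (-11*13)/s + s/(-240) = -143/s + s*(-1/240) = -143/s - s/240)
(G(-247) - 35408) + A(397, 486) = ((-143/(-247) - 1/240*(-247)) - 35408) + (287 + 397 + 486) = ((-143*(-1/247) + 247/240) - 35408) + 1170 = ((11/19 + 247/240) - 35408) + 1170 = (7333/4560 - 35408) + 1170 = -161453147/4560 + 1170 = -156117947/4560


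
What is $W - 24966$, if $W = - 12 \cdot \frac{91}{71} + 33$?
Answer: $- \frac{1771335}{71} \approx -24948.0$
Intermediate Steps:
$W = \frac{1251}{71}$ ($W = - 12 \cdot 91 \cdot \frac{1}{71} + 33 = \left(-12\right) \frac{91}{71} + 33 = - \frac{1092}{71} + 33 = \frac{1251}{71} \approx 17.62$)
$W - 24966 = \frac{1251}{71} - 24966 = - \frac{1771335}{71}$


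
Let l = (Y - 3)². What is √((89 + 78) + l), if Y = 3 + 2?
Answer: 3*√19 ≈ 13.077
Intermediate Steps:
Y = 5
l = 4 (l = (5 - 3)² = 2² = 4)
√((89 + 78) + l) = √((89 + 78) + 4) = √(167 + 4) = √171 = 3*√19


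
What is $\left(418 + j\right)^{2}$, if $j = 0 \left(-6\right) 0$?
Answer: $174724$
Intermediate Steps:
$j = 0$ ($j = 0 \cdot 0 = 0$)
$\left(418 + j\right)^{2} = \left(418 + 0\right)^{2} = 418^{2} = 174724$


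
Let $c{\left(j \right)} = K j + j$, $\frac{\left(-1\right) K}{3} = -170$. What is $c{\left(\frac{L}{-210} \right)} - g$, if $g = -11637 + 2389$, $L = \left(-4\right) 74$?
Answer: $\frac{149524}{15} \approx 9968.3$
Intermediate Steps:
$K = 510$ ($K = \left(-3\right) \left(-170\right) = 510$)
$L = -296$
$c{\left(j \right)} = 511 j$ ($c{\left(j \right)} = 510 j + j = 511 j$)
$g = -9248$
$c{\left(\frac{L}{-210} \right)} - g = 511 \left(- \frac{296}{-210}\right) - -9248 = 511 \left(\left(-296\right) \left(- \frac{1}{210}\right)\right) + 9248 = 511 \cdot \frac{148}{105} + 9248 = \frac{10804}{15} + 9248 = \frac{149524}{15}$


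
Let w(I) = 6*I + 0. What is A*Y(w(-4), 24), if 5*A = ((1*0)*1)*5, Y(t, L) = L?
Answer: 0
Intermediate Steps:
w(I) = 6*I
A = 0 (A = (((1*0)*1)*5)/5 = ((0*1)*5)/5 = (0*5)/5 = (⅕)*0 = 0)
A*Y(w(-4), 24) = 0*24 = 0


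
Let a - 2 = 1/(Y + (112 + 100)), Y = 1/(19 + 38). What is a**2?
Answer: 586947529/146047225 ≈ 4.0189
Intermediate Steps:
Y = 1/57 ≈ 0.017544
a = 24227/12085 (a = 2 + 1/(1/57 + (112 + 100)) = 2 + 1/(1/57 + 212) = 2 + 1/(12085/57) = 2 + 57/12085 = 24227/12085 ≈ 2.0047)
a**2 = (24227/12085)**2 = 586947529/146047225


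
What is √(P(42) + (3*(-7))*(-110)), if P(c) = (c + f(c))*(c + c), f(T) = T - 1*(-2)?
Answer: √9534 ≈ 97.642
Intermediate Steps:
f(T) = 2 + T (f(T) = T + 2 = 2 + T)
P(c) = 2*c*(2 + 2*c) (P(c) = (c + (2 + c))*(c + c) = (2 + 2*c)*(2*c) = 2*c*(2 + 2*c))
√(P(42) + (3*(-7))*(-110)) = √(4*42*(1 + 42) + (3*(-7))*(-110)) = √(4*42*43 - 21*(-110)) = √(7224 + 2310) = √9534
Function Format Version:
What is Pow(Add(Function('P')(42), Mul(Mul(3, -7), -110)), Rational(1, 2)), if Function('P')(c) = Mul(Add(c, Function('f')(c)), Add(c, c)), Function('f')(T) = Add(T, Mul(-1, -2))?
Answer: Pow(9534, Rational(1, 2)) ≈ 97.642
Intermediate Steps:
Function('f')(T) = Add(2, T) (Function('f')(T) = Add(T, 2) = Add(2, T))
Function('P')(c) = Mul(2, c, Add(2, Mul(2, c))) (Function('P')(c) = Mul(Add(c, Add(2, c)), Add(c, c)) = Mul(Add(2, Mul(2, c)), Mul(2, c)) = Mul(2, c, Add(2, Mul(2, c))))
Pow(Add(Function('P')(42), Mul(Mul(3, -7), -110)), Rational(1, 2)) = Pow(Add(Mul(4, 42, Add(1, 42)), Mul(Mul(3, -7), -110)), Rational(1, 2)) = Pow(Add(Mul(4, 42, 43), Mul(-21, -110)), Rational(1, 2)) = Pow(Add(7224, 2310), Rational(1, 2)) = Pow(9534, Rational(1, 2))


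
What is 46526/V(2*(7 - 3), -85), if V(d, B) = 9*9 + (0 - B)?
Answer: 23263/83 ≈ 280.28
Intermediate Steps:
V(d, B) = 81 - B
46526/V(2*(7 - 3), -85) = 46526/(81 - 1*(-85)) = 46526/(81 + 85) = 46526/166 = 46526*(1/166) = 23263/83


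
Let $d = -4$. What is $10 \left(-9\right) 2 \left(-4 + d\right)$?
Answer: $1440$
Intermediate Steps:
$10 \left(-9\right) 2 \left(-4 + d\right) = 10 \left(-9\right) 2 \left(-4 - 4\right) = - 90 \cdot 2 \left(-8\right) = \left(-90\right) \left(-16\right) = 1440$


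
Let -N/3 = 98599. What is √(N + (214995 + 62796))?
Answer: I*√18006 ≈ 134.19*I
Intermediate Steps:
N = -295797 (N = -3*98599 = -295797)
√(N + (214995 + 62796)) = √(-295797 + (214995 + 62796)) = √(-295797 + 277791) = √(-18006) = I*√18006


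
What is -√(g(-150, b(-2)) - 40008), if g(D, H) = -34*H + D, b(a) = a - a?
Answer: -3*I*√4462 ≈ -200.39*I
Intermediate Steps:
b(a) = 0
g(D, H) = D - 34*H
-√(g(-150, b(-2)) - 40008) = -√((-150 - 34*0) - 40008) = -√((-150 + 0) - 40008) = -√(-150 - 40008) = -√(-40158) = -3*I*√4462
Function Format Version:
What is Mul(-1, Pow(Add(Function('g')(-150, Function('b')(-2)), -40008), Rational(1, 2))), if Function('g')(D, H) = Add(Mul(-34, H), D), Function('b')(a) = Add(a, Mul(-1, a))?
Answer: Mul(-3, I, Pow(4462, Rational(1, 2))) ≈ Mul(-200.39, I)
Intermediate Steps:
Function('b')(a) = 0
Function('g')(D, H) = Add(D, Mul(-34, H))
Mul(-1, Pow(Add(Function('g')(-150, Function('b')(-2)), -40008), Rational(1, 2))) = Mul(-1, Pow(Add(Add(-150, Mul(-34, 0)), -40008), Rational(1, 2))) = Mul(-1, Pow(Add(Add(-150, 0), -40008), Rational(1, 2))) = Mul(-1, Pow(Add(-150, -40008), Rational(1, 2))) = Mul(-1, Pow(-40158, Rational(1, 2))) = Mul(-1, Mul(3, I, Pow(4462, Rational(1, 2)))) = Mul(-3, I, Pow(4462, Rational(1, 2)))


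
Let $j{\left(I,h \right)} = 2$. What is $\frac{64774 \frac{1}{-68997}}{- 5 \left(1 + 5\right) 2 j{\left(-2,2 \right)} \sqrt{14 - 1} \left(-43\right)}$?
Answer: $- \frac{32387 \sqrt{13}}{2314159380} \approx -5.046 \cdot 10^{-5}$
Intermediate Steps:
$\frac{64774 \frac{1}{-68997}}{- 5 \left(1 + 5\right) 2 j{\left(-2,2 \right)} \sqrt{14 - 1} \left(-43\right)} = \frac{64774 \frac{1}{-68997}}{- 5 \left(1 + 5\right) 2 \cdot 2 \sqrt{14 - 1} \left(-43\right)} = \frac{64774 \left(- \frac{1}{68997}\right)}{\left(-5\right) 6 \cdot 2 \cdot 2 \sqrt{13} \left(-43\right)} = - \frac{64774}{68997 \left(-30\right) 2 \cdot 2 \sqrt{13} \left(-43\right)} = - \frac{64774}{68997 \left(-60\right) 2 \sqrt{13} \left(-43\right)} = - \frac{64774}{68997 - 120 \sqrt{13} \left(-43\right)} = - \frac{64774}{68997 \cdot 5160 \sqrt{13}} = - \frac{64774 \frac{\sqrt{13}}{67080}}{68997} = - \frac{32387 \sqrt{13}}{2314159380}$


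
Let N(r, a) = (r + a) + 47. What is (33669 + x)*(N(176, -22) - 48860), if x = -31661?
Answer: -97707272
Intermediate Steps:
N(r, a) = 47 + a + r (N(r, a) = (a + r) + 47 = 47 + a + r)
(33669 + x)*(N(176, -22) - 48860) = (33669 - 31661)*((47 - 22 + 176) - 48860) = 2008*(201 - 48860) = 2008*(-48659) = -97707272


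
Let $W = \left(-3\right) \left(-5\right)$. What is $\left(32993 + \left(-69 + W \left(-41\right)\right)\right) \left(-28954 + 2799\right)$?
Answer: $-845041895$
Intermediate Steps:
$W = 15$
$\left(32993 + \left(-69 + W \left(-41\right)\right)\right) \left(-28954 + 2799\right) = \left(32993 + \left(-69 + 15 \left(-41\right)\right)\right) \left(-28954 + 2799\right) = \left(32993 - 684\right) \left(-26155\right) = 32309 \left(-26155\right) = -845041895$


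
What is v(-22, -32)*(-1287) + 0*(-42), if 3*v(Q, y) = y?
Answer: 13728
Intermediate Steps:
v(Q, y) = y/3
v(-22, -32)*(-1287) + 0*(-42) = ((⅓)*(-32))*(-1287) + 0*(-42) = -32/3*(-1287) + 0 = 13728 + 0 = 13728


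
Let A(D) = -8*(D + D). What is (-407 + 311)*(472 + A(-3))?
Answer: -49920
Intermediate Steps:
A(D) = -16*D
(-407 + 311)*(472 + A(-3)) = (-407 + 311)*(472 - 16*(-3)) = -96*(472 + 48) = -96*520 = -49920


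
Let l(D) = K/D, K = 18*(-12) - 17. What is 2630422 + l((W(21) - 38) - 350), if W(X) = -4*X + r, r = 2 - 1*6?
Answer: 1252081105/476 ≈ 2.6304e+6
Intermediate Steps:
r = -4 (r = 2 - 6 = -4)
W(X) = -4 - 4*X (W(X) = -4*X - 4 = -4 - 4*X)
K = -233 (K = -216 - 17 = -233)
l(D) = -233/D
2630422 + l((W(21) - 38) - 350) = 2630422 - 233/(((-4 - 4*21) - 38) - 350) = 2630422 - 233/(((-4 - 84) - 38) - 350) = 2630422 - 233/((-88 - 38) - 350) = 2630422 - 233/(-126 - 350) = 2630422 - 233/(-476) = 2630422 - 233*(-1/476) = 2630422 + 233/476 = 1252081105/476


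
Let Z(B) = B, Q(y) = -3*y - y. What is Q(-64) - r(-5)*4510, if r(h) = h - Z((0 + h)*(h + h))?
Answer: 248306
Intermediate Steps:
Q(y) = -4*y
r(h) = h - 2*h² (r(h) = h - (0 + h)*(h + h) = h - h*2*h = h - 2*h²)
Q(-64) - r(-5)*4510 = -4*(-64) - (-5*(1 - 2*(-5)))*4510 = 256 - (-5*(1 + 10))*4510 = 256 - (-5*11)*4510 = 256 - (-55)*4510 = 256 - 1*(-248050) = 256 + 248050 = 248306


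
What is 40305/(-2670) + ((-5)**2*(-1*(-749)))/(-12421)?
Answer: -36708277/2210938 ≈ -16.603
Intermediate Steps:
40305/(-2670) + ((-5)**2*(-1*(-749)))/(-12421) = 40305*(-1/2670) + (25*749)*(-1/12421) = -2687/178 + 18725*(-1/12421) = -2687/178 - 18725/12421 = -36708277/2210938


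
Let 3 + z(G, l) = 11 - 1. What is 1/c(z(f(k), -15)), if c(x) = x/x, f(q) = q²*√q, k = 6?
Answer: 1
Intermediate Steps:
f(q) = q^(5/2)
z(G, l) = 7 (z(G, l) = -3 + (11 - 1) = -3 + 10 = 7)
c(x) = 1
1/c(z(f(k), -15)) = 1/1 = 1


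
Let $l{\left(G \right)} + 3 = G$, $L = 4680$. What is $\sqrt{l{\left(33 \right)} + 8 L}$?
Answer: $\sqrt{37470} \approx 193.57$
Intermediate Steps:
$l{\left(G \right)} = -3 + G$
$\sqrt{l{\left(33 \right)} + 8 L} = \sqrt{\left(-3 + 33\right) + 8 \cdot 4680} = \sqrt{30 + 37440} = \sqrt{37470}$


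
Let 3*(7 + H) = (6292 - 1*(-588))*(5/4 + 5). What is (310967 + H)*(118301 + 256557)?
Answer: 365816425040/3 ≈ 1.2194e+11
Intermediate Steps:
H = 42979/3 (H = -7 + ((6292 - 1*(-588))*(5/4 + 5))/3 = -7 + ((6292 + 588)*(5*(¼) + 5))/3 = -7 + (6880*(5/4 + 5))/3 = -7 + (6880*(25/4))/3 = -7 + (⅓)*43000 = -7 + 43000/3 = 42979/3 ≈ 14326.)
(310967 + H)*(118301 + 256557) = (310967 + 42979/3)*(118301 + 256557) = (975880/3)*374858 = 365816425040/3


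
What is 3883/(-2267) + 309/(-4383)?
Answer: -5906564/3312087 ≈ -1.7833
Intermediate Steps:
3883/(-2267) + 309/(-4383) = 3883*(-1/2267) + 309*(-1/4383) = -3883/2267 - 103/1461 = -5906564/3312087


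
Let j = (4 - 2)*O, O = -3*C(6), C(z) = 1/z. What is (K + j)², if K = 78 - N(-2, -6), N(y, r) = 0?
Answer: 5929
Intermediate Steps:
C(z) = 1/z
O = -½ (O = -3/6 = -3*⅙ = -½ ≈ -0.50000)
K = 78 (K = 78 - 1*0 = 78 + 0 = 78)
j = -1 (j = (4 - 2)*(-½) = 2*(-½) = -1)
(K + j)² = (78 - 1)² = 77² = 5929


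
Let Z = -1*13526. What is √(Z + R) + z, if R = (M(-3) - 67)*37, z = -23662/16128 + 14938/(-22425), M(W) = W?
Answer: -128590069/60278400 + 2*I*√4029 ≈ -2.1333 + 126.95*I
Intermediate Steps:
Z = -13526
z = -128590069/60278400 (z = -23662*1/16128 + 14938*(-1/22425) = -11831/8064 - 14938/22425 = -128590069/60278400 ≈ -2.1333)
R = -2590 (R = (-3 - 67)*37 = -70*37 = -2590)
√(Z + R) + z = √(-13526 - 2590) - 128590069/60278400 = √(-16116) - 128590069/60278400 = 2*I*√4029 - 128590069/60278400 = -128590069/60278400 + 2*I*√4029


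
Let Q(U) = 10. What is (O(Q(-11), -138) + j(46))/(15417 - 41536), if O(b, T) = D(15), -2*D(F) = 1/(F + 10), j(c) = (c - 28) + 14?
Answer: -1599/1305950 ≈ -0.0012244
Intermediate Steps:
j(c) = -14 + c (j(c) = (-28 + c) + 14 = -14 + c)
D(F) = -1/(2*(10 + F)) (D(F) = -1/(2*(F + 10)) = -1/(2*(10 + F)))
O(b, T) = -1/50 (O(b, T) = -1/(20 + 2*15) = -1/(20 + 30) = -1/50)
(O(Q(-11), -138) + j(46))/(15417 - 41536) = (-1/50 + (-14 + 46))/(15417 - 41536) = (-1/50 + 32)/(-26119) = (1599/50)*(-1/26119) = -1599/1305950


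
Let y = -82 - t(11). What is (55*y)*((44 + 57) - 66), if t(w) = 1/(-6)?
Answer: -945175/6 ≈ -1.5753e+5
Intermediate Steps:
t(w) = -1/6
y = -491/6 (y = -82 - 1*(-1/6) = -82 + 1/6 = -491/6 ≈ -81.833)
(55*y)*((44 + 57) - 66) = (55*(-491/6))*((44 + 57) - 66) = -27005*(101 - 66)/6 = -27005/6*35 = -945175/6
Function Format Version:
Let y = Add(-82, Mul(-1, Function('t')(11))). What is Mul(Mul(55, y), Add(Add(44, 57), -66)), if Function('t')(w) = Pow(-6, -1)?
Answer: Rational(-945175, 6) ≈ -1.5753e+5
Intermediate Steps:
Function('t')(w) = Rational(-1, 6)
y = Rational(-491, 6) (y = Add(-82, Mul(-1, Rational(-1, 6))) = Add(-82, Rational(1, 6)) = Rational(-491, 6) ≈ -81.833)
Mul(Mul(55, y), Add(Add(44, 57), -66)) = Mul(Mul(55, Rational(-491, 6)), Add(Add(44, 57), -66)) = Mul(Rational(-27005, 6), Add(101, -66)) = Mul(Rational(-27005, 6), 35) = Rational(-945175, 6)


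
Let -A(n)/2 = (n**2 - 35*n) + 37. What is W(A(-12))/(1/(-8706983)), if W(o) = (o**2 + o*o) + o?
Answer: -25149301939098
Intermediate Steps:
A(n) = -74 - 2*n**2 + 70*n (A(n) = -2*((n**2 - 35*n) + 37) = -2*(37 + n**2 - 35*n) = -74 - 2*n**2 + 70*n)
W(o) = o + 2*o**2 (W(o) = (o**2 + o**2) + o = 2*o**2 + o = o + 2*o**2)
W(A(-12))/(1/(-8706983)) = ((-74 - 2*(-12)**2 + 70*(-12))*(1 + 2*(-74 - 2*(-12)**2 + 70*(-12))))/(1/(-8706983)) = ((-74 - 2*144 - 840)*(1 + 2*(-74 - 2*144 - 840)))/(-1/8706983) = ((-74 - 288 - 840)*(1 + 2*(-74 - 288 - 840)))*(-8706983) = -1202*(1 + 2*(-1202))*(-8706983) = -1202*(1 - 2404)*(-8706983) = -1202*(-2403)*(-8706983) = 2888406*(-8706983) = -25149301939098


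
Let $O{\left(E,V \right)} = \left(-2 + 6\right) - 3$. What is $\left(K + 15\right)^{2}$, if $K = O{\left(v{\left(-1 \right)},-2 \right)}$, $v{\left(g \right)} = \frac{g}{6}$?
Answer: $256$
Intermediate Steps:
$v{\left(g \right)} = \frac{g}{6}$ ($v{\left(g \right)} = g \frac{1}{6} = \frac{g}{6}$)
$O{\left(E,V \right)} = 1$ ($O{\left(E,V \right)} = 4 - 3 = 1$)
$K = 1$
$\left(K + 15\right)^{2} = \left(1 + 15\right)^{2} = 16^{2} = 256$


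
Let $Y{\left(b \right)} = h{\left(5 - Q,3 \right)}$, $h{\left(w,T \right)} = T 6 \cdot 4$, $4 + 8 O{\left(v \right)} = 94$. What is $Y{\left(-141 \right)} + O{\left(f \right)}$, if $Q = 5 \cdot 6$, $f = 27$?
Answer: $\frac{333}{4} \approx 83.25$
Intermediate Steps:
$Q = 30$
$O{\left(v \right)} = \frac{45}{4}$ ($O{\left(v \right)} = - \frac{1}{2} + \frac{1}{8} \cdot 94 = - \frac{1}{2} + \frac{47}{4} = \frac{45}{4}$)
$h{\left(w,T \right)} = 24 T$ ($h{\left(w,T \right)} = 6 T 4 = 24 T$)
$Y{\left(b \right)} = 72$ ($Y{\left(b \right)} = 24 \cdot 3 = 72$)
$Y{\left(-141 \right)} + O{\left(f \right)} = 72 + \frac{45}{4} = \frac{333}{4}$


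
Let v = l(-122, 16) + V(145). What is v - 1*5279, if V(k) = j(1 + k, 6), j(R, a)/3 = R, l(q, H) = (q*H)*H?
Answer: -36073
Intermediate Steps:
l(q, H) = q*H**2 (l(q, H) = (H*q)*H = q*H**2)
j(R, a) = 3*R
V(k) = 3 + 3*k (V(k) = 3*(1 + k) = 3 + 3*k)
v = -30794 (v = -122*16**2 + (3 + 3*145) = -122*256 + (3 + 435) = -31232 + 438 = -30794)
v - 1*5279 = -30794 - 1*5279 = -30794 - 5279 = -36073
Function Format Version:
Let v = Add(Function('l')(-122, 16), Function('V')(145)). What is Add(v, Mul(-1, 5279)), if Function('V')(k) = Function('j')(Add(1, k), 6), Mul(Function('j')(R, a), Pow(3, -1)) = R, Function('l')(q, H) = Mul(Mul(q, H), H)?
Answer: -36073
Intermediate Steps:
Function('l')(q, H) = Mul(q, Pow(H, 2)) (Function('l')(q, H) = Mul(Mul(H, q), H) = Mul(q, Pow(H, 2)))
Function('j')(R, a) = Mul(3, R)
Function('V')(k) = Add(3, Mul(3, k)) (Function('V')(k) = Mul(3, Add(1, k)) = Add(3, Mul(3, k)))
v = -30794 (v = Add(Mul(-122, Pow(16, 2)), Add(3, Mul(3, 145))) = Add(Mul(-122, 256), Add(3, 435)) = Add(-31232, 438) = -30794)
Add(v, Mul(-1, 5279)) = Add(-30794, Mul(-1, 5279)) = Add(-30794, -5279) = -36073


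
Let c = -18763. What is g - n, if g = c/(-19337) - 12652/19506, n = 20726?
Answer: -3908733620809/188593761 ≈ -20726.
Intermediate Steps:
g = 60669677/188593761 (g = -18763/(-19337) - 12652/19506 = -18763*(-1/19337) - 12652*1/19506 = 18763/19337 - 6326/9753 = 60669677/188593761 ≈ 0.32169)
g - n = 60669677/188593761 - 1*20726 = 60669677/188593761 - 20726 = -3908733620809/188593761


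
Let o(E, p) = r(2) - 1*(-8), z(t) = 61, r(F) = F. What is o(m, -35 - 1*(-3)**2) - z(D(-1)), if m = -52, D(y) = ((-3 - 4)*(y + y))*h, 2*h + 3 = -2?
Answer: -51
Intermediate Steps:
h = -5/2 (h = -3/2 + (1/2)*(-2) = -3/2 - 1 = -5/2 ≈ -2.5000)
D(y) = 35*y (D(y) = ((-3 - 4)*(y + y))*(-5/2) = -14*y*(-5/2) = 35*y)
o(E, p) = 10 (o(E, p) = 2 - 1*(-8) = 2 + 8 = 10)
o(m, -35 - 1*(-3)**2) - z(D(-1)) = 10 - 1*61 = 10 - 61 = -51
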